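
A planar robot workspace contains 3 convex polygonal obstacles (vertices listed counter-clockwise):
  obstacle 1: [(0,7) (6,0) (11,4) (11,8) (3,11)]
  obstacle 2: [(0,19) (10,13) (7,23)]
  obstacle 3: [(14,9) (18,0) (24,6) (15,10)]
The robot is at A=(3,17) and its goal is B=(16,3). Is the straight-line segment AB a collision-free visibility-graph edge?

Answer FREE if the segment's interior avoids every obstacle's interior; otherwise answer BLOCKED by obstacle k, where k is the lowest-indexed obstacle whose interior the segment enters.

FREE

Obstacle 1 [(0,7) (6,0) (11,4) (11,8) (3,11)]:
  edge (0,7)–(6,0): clear
  edge (6,0)–(11,4): clear
  edge (11,4)–(11,8): clear
  edge (11,8)–(3,11): clear
  edge (3,11)–(0,7): clear
  midpoint (19/2,10) outside
  → clear
Obstacle 2 [(0,19) (10,13) (7,23)]:
  edge (0,19)–(10,13): clear
  edge (10,13)–(7,23): clear
  edge (7,23)–(0,19): clear
  midpoint (19/2,10) outside
  → clear
Obstacle 3 [(14,9) (18,0) (24,6) (15,10)]:
  edge (14,9)–(18,0): clear
  edge (18,0)–(24,6): clear
  edge (24,6)–(15,10): clear
  edge (15,10)–(14,9): clear
  midpoint (19/2,10) outside
  → clear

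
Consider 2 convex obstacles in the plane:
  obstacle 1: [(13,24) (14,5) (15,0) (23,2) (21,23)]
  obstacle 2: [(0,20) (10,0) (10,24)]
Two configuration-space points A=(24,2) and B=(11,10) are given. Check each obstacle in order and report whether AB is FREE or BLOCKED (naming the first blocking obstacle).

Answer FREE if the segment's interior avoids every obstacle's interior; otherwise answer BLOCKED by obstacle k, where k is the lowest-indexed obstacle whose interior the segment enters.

Obstacle 1 [(13,24) (14,5) (15,0) (23,2) (21,23)]:
  edge (13,24)–(14,5): crosses AB
  edge (14,5)–(15,0): clear
  edge (15,0)–(23,2): clear
  edge (23,2)–(21,23): crosses AB
  edge (21,23)–(13,24): clear
  → BLOCKED
Obstacle 2 [(0,20) (10,0) (10,24)]:
  edge (0,20)–(10,0): clear
  edge (10,0)–(10,24): clear
  edge (10,24)–(0,20): clear
  midpoint (35/2,6) outside
  → clear

BLOCKED by obstacle 1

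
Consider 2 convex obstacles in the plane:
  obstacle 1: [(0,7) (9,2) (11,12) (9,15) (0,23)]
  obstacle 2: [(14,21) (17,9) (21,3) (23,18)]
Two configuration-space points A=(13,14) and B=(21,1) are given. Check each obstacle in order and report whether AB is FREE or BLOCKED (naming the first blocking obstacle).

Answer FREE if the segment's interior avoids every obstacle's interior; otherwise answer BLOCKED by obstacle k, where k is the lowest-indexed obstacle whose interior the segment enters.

FREE

Obstacle 1 [(0,7) (9,2) (11,12) (9,15) (0,23)]:
  edge (0,7)–(9,2): clear
  edge (9,2)–(11,12): clear
  edge (11,12)–(9,15): clear
  edge (9,15)–(0,23): clear
  edge (0,23)–(0,7): clear
  midpoint (17,15/2) outside
  → clear
Obstacle 2 [(14,21) (17,9) (21,3) (23,18)]:
  edge (14,21)–(17,9): clear
  edge (17,9)–(21,3): clear
  edge (21,3)–(23,18): clear
  edge (23,18)–(14,21): clear
  midpoint (17,15/2) outside
  → clear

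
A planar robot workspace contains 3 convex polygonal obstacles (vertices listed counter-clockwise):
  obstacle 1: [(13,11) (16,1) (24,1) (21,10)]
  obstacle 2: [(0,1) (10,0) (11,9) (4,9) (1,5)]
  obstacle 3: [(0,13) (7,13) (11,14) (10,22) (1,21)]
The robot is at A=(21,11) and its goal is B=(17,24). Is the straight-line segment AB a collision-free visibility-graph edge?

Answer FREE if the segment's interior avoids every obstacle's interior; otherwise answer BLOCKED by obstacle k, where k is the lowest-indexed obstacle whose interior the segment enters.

FREE

Obstacle 1 [(13,11) (16,1) (24,1) (21,10)]:
  edge (13,11)–(16,1): clear
  edge (16,1)–(24,1): clear
  edge (24,1)–(21,10): clear
  edge (21,10)–(13,11): clear
  midpoint (19,35/2) outside
  → clear
Obstacle 2 [(0,1) (10,0) (11,9) (4,9) (1,5)]:
  edge (0,1)–(10,0): clear
  edge (10,0)–(11,9): clear
  edge (11,9)–(4,9): clear
  edge (4,9)–(1,5): clear
  edge (1,5)–(0,1): clear
  midpoint (19,35/2) outside
  → clear
Obstacle 3 [(0,13) (7,13) (11,14) (10,22) (1,21)]:
  edge (0,13)–(7,13): clear
  edge (7,13)–(11,14): clear
  edge (11,14)–(10,22): clear
  edge (10,22)–(1,21): clear
  edge (1,21)–(0,13): clear
  midpoint (19,35/2) outside
  → clear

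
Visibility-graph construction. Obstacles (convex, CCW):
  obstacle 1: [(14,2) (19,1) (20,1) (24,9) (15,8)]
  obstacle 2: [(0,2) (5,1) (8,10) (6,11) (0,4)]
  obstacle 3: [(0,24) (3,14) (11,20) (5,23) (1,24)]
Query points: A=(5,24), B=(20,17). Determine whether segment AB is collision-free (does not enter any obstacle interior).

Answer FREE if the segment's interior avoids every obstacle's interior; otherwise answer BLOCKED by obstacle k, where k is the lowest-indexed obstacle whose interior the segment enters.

Obstacle 1 [(14,2) (19,1) (20,1) (24,9) (15,8)]:
  edge (14,2)–(19,1): clear
  edge (19,1)–(20,1): clear
  edge (20,1)–(24,9): clear
  edge (24,9)–(15,8): clear
  edge (15,8)–(14,2): clear
  midpoint (25/2,41/2) outside
  → clear
Obstacle 2 [(0,2) (5,1) (8,10) (6,11) (0,4)]:
  edge (0,2)–(5,1): clear
  edge (5,1)–(8,10): clear
  edge (8,10)–(6,11): clear
  edge (6,11)–(0,4): clear
  edge (0,4)–(0,2): clear
  midpoint (25/2,41/2) outside
  → clear
Obstacle 3 [(0,24) (3,14) (11,20) (5,23) (1,24)]:
  edge (0,24)–(3,14): clear
  edge (3,14)–(11,20): clear
  edge (11,20)–(5,23): clear
  edge (5,23)–(1,24): clear
  edge (1,24)–(0,24): clear
  midpoint (25/2,41/2) outside
  → clear

FREE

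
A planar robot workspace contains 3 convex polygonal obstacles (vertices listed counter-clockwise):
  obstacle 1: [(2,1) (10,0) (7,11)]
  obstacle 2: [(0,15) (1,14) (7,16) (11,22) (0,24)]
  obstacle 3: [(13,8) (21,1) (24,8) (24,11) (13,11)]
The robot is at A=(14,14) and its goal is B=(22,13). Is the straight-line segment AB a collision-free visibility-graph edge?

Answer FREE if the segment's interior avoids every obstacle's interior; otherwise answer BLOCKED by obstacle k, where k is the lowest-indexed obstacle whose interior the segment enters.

Obstacle 1 [(2,1) (10,0) (7,11)]:
  edge (2,1)–(10,0): clear
  edge (10,0)–(7,11): clear
  edge (7,11)–(2,1): clear
  midpoint (18,27/2) outside
  → clear
Obstacle 2 [(0,15) (1,14) (7,16) (11,22) (0,24)]:
  edge (0,15)–(1,14): clear
  edge (1,14)–(7,16): clear
  edge (7,16)–(11,22): clear
  edge (11,22)–(0,24): clear
  edge (0,24)–(0,15): clear
  midpoint (18,27/2) outside
  → clear
Obstacle 3 [(13,8) (21,1) (24,8) (24,11) (13,11)]:
  edge (13,8)–(21,1): clear
  edge (21,1)–(24,8): clear
  edge (24,8)–(24,11): clear
  edge (24,11)–(13,11): clear
  edge (13,11)–(13,8): clear
  midpoint (18,27/2) outside
  → clear

FREE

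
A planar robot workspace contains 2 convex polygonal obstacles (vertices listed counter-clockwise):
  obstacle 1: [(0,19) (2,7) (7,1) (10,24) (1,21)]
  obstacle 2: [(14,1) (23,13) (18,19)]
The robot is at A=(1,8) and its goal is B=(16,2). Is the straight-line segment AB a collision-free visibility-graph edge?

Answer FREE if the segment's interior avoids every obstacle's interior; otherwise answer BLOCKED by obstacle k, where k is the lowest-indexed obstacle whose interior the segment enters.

BLOCKED by obstacle 1

Obstacle 1 [(0,19) (2,7) (7,1) (10,24) (1,21)]:
  edge (0,19)–(2,7): crosses AB
  edge (2,7)–(7,1): clear
  edge (7,1)–(10,24): crosses AB
  edge (10,24)–(1,21): clear
  edge (1,21)–(0,19): clear
  → BLOCKED
Obstacle 2 [(14,1) (23,13) (18,19)]:
  edge (14,1)–(23,13): crosses AB
  edge (23,13)–(18,19): clear
  edge (18,19)–(14,1): crosses AB
  → BLOCKED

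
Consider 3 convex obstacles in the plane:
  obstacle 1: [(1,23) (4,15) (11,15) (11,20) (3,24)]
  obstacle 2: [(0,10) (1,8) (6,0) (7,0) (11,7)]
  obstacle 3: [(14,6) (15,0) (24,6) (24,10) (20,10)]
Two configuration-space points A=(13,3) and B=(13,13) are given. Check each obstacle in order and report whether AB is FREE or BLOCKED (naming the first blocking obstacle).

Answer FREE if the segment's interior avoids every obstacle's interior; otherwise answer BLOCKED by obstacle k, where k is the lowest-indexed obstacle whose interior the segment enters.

FREE

Obstacle 1 [(1,23) (4,15) (11,15) (11,20) (3,24)]:
  edge (1,23)–(4,15): clear
  edge (4,15)–(11,15): clear
  edge (11,15)–(11,20): clear
  edge (11,20)–(3,24): clear
  edge (3,24)–(1,23): clear
  midpoint (13,8) outside
  → clear
Obstacle 2 [(0,10) (1,8) (6,0) (7,0) (11,7)]:
  edge (0,10)–(1,8): clear
  edge (1,8)–(6,0): clear
  edge (6,0)–(7,0): clear
  edge (7,0)–(11,7): clear
  edge (11,7)–(0,10): clear
  midpoint (13,8) outside
  → clear
Obstacle 3 [(14,6) (15,0) (24,6) (24,10) (20,10)]:
  edge (14,6)–(15,0): clear
  edge (15,0)–(24,6): clear
  edge (24,6)–(24,10): clear
  edge (24,10)–(20,10): clear
  edge (20,10)–(14,6): clear
  midpoint (13,8) outside
  → clear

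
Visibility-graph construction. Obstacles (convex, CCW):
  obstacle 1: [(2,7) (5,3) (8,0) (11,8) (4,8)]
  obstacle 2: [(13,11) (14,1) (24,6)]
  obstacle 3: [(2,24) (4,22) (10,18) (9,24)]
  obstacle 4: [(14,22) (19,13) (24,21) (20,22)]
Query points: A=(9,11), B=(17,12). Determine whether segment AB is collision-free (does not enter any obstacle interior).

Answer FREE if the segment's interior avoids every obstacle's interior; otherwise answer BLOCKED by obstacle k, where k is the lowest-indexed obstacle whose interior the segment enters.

Obstacle 1 [(2,7) (5,3) (8,0) (11,8) (4,8)]:
  edge (2,7)–(5,3): clear
  edge (5,3)–(8,0): clear
  edge (8,0)–(11,8): clear
  edge (11,8)–(4,8): clear
  edge (4,8)–(2,7): clear
  midpoint (13,23/2) outside
  → clear
Obstacle 2 [(13,11) (14,1) (24,6)]:
  edge (13,11)–(14,1): clear
  edge (14,1)–(24,6): clear
  edge (24,6)–(13,11): clear
  midpoint (13,23/2) outside
  → clear
Obstacle 3 [(2,24) (4,22) (10,18) (9,24)]:
  edge (2,24)–(4,22): clear
  edge (4,22)–(10,18): clear
  edge (10,18)–(9,24): clear
  edge (9,24)–(2,24): clear
  midpoint (13,23/2) outside
  → clear
Obstacle 4 [(14,22) (19,13) (24,21) (20,22)]:
  edge (14,22)–(19,13): clear
  edge (19,13)–(24,21): clear
  edge (24,21)–(20,22): clear
  edge (20,22)–(14,22): clear
  midpoint (13,23/2) outside
  → clear

FREE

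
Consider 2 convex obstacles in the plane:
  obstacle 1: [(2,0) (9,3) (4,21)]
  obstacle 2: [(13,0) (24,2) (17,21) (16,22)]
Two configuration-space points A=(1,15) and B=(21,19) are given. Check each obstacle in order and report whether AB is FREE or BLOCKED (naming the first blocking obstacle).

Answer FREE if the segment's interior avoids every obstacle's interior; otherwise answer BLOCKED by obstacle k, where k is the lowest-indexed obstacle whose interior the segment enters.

Obstacle 1 [(2,0) (9,3) (4,21)]:
  edge (2,0)–(9,3): clear
  edge (9,3)–(4,21): crosses AB
  edge (4,21)–(2,0): crosses AB
  → BLOCKED
Obstacle 2 [(13,0) (24,2) (17,21) (16,22)]:
  edge (13,0)–(24,2): clear
  edge (24,2)–(17,21): crosses AB
  edge (17,21)–(16,22): clear
  edge (16,22)–(13,0): crosses AB
  → BLOCKED

BLOCKED by obstacle 1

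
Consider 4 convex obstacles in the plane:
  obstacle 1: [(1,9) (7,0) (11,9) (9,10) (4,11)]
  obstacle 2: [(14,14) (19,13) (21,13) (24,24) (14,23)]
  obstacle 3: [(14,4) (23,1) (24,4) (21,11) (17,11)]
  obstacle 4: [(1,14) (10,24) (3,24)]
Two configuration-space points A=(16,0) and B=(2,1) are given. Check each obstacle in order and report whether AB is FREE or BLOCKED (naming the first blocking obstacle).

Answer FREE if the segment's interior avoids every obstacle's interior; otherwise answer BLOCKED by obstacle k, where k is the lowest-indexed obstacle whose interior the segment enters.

BLOCKED by obstacle 1

Obstacle 1 [(1,9) (7,0) (11,9) (9,10) (4,11)]:
  edge (1,9)–(7,0): crosses AB
  edge (7,0)–(11,9): crosses AB
  edge (11,9)–(9,10): clear
  edge (9,10)–(4,11): clear
  edge (4,11)–(1,9): clear
  → BLOCKED
Obstacle 2 [(14,14) (19,13) (21,13) (24,24) (14,23)]:
  edge (14,14)–(19,13): clear
  edge (19,13)–(21,13): clear
  edge (21,13)–(24,24): clear
  edge (24,24)–(14,23): clear
  edge (14,23)–(14,14): clear
  midpoint (9,1/2) outside
  → clear
Obstacle 3 [(14,4) (23,1) (24,4) (21,11) (17,11)]:
  edge (14,4)–(23,1): clear
  edge (23,1)–(24,4): clear
  edge (24,4)–(21,11): clear
  edge (21,11)–(17,11): clear
  edge (17,11)–(14,4): clear
  midpoint (9,1/2) outside
  → clear
Obstacle 4 [(1,14) (10,24) (3,24)]:
  edge (1,14)–(10,24): clear
  edge (10,24)–(3,24): clear
  edge (3,24)–(1,14): clear
  midpoint (9,1/2) outside
  → clear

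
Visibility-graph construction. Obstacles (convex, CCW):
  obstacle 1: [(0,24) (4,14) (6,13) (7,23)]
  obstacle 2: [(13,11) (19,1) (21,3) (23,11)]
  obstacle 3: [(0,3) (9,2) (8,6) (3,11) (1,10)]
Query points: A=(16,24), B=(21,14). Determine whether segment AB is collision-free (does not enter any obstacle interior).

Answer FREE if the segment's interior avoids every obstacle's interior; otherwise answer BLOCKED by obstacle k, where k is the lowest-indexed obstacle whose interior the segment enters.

FREE

Obstacle 1 [(0,24) (4,14) (6,13) (7,23)]:
  edge (0,24)–(4,14): clear
  edge (4,14)–(6,13): clear
  edge (6,13)–(7,23): clear
  edge (7,23)–(0,24): clear
  midpoint (37/2,19) outside
  → clear
Obstacle 2 [(13,11) (19,1) (21,3) (23,11)]:
  edge (13,11)–(19,1): clear
  edge (19,1)–(21,3): clear
  edge (21,3)–(23,11): clear
  edge (23,11)–(13,11): clear
  midpoint (37/2,19) outside
  → clear
Obstacle 3 [(0,3) (9,2) (8,6) (3,11) (1,10)]:
  edge (0,3)–(9,2): clear
  edge (9,2)–(8,6): clear
  edge (8,6)–(3,11): clear
  edge (3,11)–(1,10): clear
  edge (1,10)–(0,3): clear
  midpoint (37/2,19) outside
  → clear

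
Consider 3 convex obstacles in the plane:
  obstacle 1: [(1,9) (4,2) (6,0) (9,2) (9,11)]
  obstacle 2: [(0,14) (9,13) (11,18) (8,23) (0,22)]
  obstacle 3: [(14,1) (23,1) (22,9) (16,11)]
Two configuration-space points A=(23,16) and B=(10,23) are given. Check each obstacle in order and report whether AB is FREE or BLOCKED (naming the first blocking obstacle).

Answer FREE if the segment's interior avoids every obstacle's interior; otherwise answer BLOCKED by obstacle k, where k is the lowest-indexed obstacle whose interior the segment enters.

FREE

Obstacle 1 [(1,9) (4,2) (6,0) (9,2) (9,11)]:
  edge (1,9)–(4,2): clear
  edge (4,2)–(6,0): clear
  edge (6,0)–(9,2): clear
  edge (9,2)–(9,11): clear
  edge (9,11)–(1,9): clear
  midpoint (33/2,39/2) outside
  → clear
Obstacle 2 [(0,14) (9,13) (11,18) (8,23) (0,22)]:
  edge (0,14)–(9,13): clear
  edge (9,13)–(11,18): clear
  edge (11,18)–(8,23): clear
  edge (8,23)–(0,22): clear
  edge (0,22)–(0,14): clear
  midpoint (33/2,39/2) outside
  → clear
Obstacle 3 [(14,1) (23,1) (22,9) (16,11)]:
  edge (14,1)–(23,1): clear
  edge (23,1)–(22,9): clear
  edge (22,9)–(16,11): clear
  edge (16,11)–(14,1): clear
  midpoint (33/2,39/2) outside
  → clear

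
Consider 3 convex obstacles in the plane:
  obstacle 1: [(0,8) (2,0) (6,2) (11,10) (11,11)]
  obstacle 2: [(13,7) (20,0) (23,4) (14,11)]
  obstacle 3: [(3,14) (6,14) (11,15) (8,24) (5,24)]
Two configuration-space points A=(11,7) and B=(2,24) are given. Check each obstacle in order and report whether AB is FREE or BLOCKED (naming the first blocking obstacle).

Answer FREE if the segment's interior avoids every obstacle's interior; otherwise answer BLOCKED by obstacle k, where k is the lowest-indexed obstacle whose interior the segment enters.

Obstacle 1 [(0,8) (2,0) (6,2) (11,10) (11,11)]:
  edge (0,8)–(2,0): clear
  edge (2,0)–(6,2): clear
  edge (6,2)–(11,10): crosses AB
  edge (11,10)–(11,11): clear
  edge (11,11)–(0,8): crosses AB
  → BLOCKED
Obstacle 2 [(13,7) (20,0) (23,4) (14,11)]:
  edge (13,7)–(20,0): clear
  edge (20,0)–(23,4): clear
  edge (23,4)–(14,11): clear
  edge (14,11)–(13,7): clear
  midpoint (13/2,31/2) outside
  → clear
Obstacle 3 [(3,14) (6,14) (11,15) (8,24) (5,24)]:
  edge (3,14)–(6,14): clear
  edge (6,14)–(11,15): crosses AB
  edge (11,15)–(8,24): clear
  edge (8,24)–(5,24): clear
  edge (5,24)–(3,14): crosses AB
  → BLOCKED

BLOCKED by obstacle 1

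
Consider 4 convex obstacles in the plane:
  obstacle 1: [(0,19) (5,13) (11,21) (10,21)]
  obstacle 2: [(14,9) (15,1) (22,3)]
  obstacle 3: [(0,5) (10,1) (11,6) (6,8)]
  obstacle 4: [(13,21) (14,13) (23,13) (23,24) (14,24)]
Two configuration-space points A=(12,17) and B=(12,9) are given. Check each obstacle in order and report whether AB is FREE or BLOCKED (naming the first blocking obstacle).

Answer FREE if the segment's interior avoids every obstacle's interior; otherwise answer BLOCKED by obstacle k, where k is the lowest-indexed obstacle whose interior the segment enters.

Obstacle 1 [(0,19) (5,13) (11,21) (10,21)]:
  edge (0,19)–(5,13): clear
  edge (5,13)–(11,21): clear
  edge (11,21)–(10,21): clear
  edge (10,21)–(0,19): clear
  midpoint (12,13) outside
  → clear
Obstacle 2 [(14,9) (15,1) (22,3)]:
  edge (14,9)–(15,1): clear
  edge (15,1)–(22,3): clear
  edge (22,3)–(14,9): clear
  midpoint (12,13) outside
  → clear
Obstacle 3 [(0,5) (10,1) (11,6) (6,8)]:
  edge (0,5)–(10,1): clear
  edge (10,1)–(11,6): clear
  edge (11,6)–(6,8): clear
  edge (6,8)–(0,5): clear
  midpoint (12,13) outside
  → clear
Obstacle 4 [(13,21) (14,13) (23,13) (23,24) (14,24)]:
  edge (13,21)–(14,13): clear
  edge (14,13)–(23,13): clear
  edge (23,13)–(23,24): clear
  edge (23,24)–(14,24): clear
  edge (14,24)–(13,21): clear
  midpoint (12,13) outside
  → clear

FREE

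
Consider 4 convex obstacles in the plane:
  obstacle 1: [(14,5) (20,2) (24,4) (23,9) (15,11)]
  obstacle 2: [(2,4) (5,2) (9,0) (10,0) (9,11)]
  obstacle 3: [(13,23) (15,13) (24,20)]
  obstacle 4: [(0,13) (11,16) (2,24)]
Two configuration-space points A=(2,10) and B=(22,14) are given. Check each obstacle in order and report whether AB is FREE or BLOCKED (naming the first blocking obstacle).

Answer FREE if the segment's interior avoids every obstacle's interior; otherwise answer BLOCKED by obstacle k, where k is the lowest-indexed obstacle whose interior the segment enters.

Obstacle 1 [(14,5) (20,2) (24,4) (23,9) (15,11)]:
  edge (14,5)–(20,2): clear
  edge (20,2)–(24,4): clear
  edge (24,4)–(23,9): clear
  edge (23,9)–(15,11): clear
  edge (15,11)–(14,5): clear
  midpoint (12,12) outside
  → clear
Obstacle 2 [(2,4) (5,2) (9,0) (10,0) (9,11)]:
  edge (2,4)–(5,2): clear
  edge (5,2)–(9,0): clear
  edge (9,0)–(10,0): clear
  edge (10,0)–(9,11): clear
  edge (9,11)–(2,4): clear
  midpoint (12,12) outside
  → clear
Obstacle 3 [(13,23) (15,13) (24,20)]:
  edge (13,23)–(15,13): clear
  edge (15,13)–(24,20): clear
  edge (24,20)–(13,23): clear
  midpoint (12,12) outside
  → clear
Obstacle 4 [(0,13) (11,16) (2,24)]:
  edge (0,13)–(11,16): clear
  edge (11,16)–(2,24): clear
  edge (2,24)–(0,13): clear
  midpoint (12,12) outside
  → clear

FREE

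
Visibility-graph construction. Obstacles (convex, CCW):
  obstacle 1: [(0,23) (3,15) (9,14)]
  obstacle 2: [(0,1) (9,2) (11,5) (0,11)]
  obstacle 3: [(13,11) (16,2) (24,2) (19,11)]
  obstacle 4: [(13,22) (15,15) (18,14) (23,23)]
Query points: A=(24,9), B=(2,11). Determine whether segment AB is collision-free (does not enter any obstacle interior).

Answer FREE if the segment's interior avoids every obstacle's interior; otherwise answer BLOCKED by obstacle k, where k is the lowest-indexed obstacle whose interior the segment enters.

BLOCKED by obstacle 3

Obstacle 1 [(0,23) (3,15) (9,14)]:
  edge (0,23)–(3,15): clear
  edge (3,15)–(9,14): clear
  edge (9,14)–(0,23): clear
  midpoint (13,10) outside
  → clear
Obstacle 2 [(0,1) (9,2) (11,5) (0,11)]:
  edge (0,1)–(9,2): clear
  edge (9,2)–(11,5): clear
  edge (11,5)–(0,11): clear
  edge (0,11)–(0,1): clear
  midpoint (13,10) outside
  → clear
Obstacle 3 [(13,11) (16,2) (24,2) (19,11)]:
  edge (13,11)–(16,2): crosses AB
  edge (16,2)–(24,2): clear
  edge (24,2)–(19,11): crosses AB
  edge (19,11)–(13,11): clear
  → BLOCKED
Obstacle 4 [(13,22) (15,15) (18,14) (23,23)]:
  edge (13,22)–(15,15): clear
  edge (15,15)–(18,14): clear
  edge (18,14)–(23,23): clear
  edge (23,23)–(13,22): clear
  midpoint (13,10) outside
  → clear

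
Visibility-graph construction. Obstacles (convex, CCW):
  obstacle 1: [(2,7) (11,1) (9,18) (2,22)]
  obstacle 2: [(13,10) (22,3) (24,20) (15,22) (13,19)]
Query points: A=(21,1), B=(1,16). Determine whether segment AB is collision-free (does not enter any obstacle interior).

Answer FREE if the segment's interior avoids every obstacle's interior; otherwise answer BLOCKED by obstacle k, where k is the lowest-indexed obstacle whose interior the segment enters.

Obstacle 1 [(2,7) (11,1) (9,18) (2,22)]:
  edge (2,7)–(11,1): clear
  edge (11,1)–(9,18): crosses AB
  edge (9,18)–(2,22): clear
  edge (2,22)–(2,7): crosses AB
  → BLOCKED
Obstacle 2 [(13,10) (22,3) (24,20) (15,22) (13,19)]:
  edge (13,10)–(22,3): clear
  edge (22,3)–(24,20): clear
  edge (24,20)–(15,22): clear
  edge (15,22)–(13,19): clear
  edge (13,19)–(13,10): clear
  midpoint (11,17/2) outside
  → clear

BLOCKED by obstacle 1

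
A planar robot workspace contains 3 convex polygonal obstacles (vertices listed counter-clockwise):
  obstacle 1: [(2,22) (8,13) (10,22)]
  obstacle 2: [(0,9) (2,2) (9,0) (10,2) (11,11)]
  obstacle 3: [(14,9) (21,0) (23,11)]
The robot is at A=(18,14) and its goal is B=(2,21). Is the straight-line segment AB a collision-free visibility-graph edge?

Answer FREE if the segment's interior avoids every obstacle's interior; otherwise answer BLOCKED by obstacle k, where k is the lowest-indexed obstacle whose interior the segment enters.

BLOCKED by obstacle 1

Obstacle 1 [(2,22) (8,13) (10,22)]:
  edge (2,22)–(8,13): crosses AB
  edge (8,13)–(10,22): crosses AB
  edge (10,22)–(2,22): clear
  → BLOCKED
Obstacle 2 [(0,9) (2,2) (9,0) (10,2) (11,11)]:
  edge (0,9)–(2,2): clear
  edge (2,2)–(9,0): clear
  edge (9,0)–(10,2): clear
  edge (10,2)–(11,11): clear
  edge (11,11)–(0,9): clear
  midpoint (10,35/2) outside
  → clear
Obstacle 3 [(14,9) (21,0) (23,11)]:
  edge (14,9)–(21,0): clear
  edge (21,0)–(23,11): clear
  edge (23,11)–(14,9): clear
  midpoint (10,35/2) outside
  → clear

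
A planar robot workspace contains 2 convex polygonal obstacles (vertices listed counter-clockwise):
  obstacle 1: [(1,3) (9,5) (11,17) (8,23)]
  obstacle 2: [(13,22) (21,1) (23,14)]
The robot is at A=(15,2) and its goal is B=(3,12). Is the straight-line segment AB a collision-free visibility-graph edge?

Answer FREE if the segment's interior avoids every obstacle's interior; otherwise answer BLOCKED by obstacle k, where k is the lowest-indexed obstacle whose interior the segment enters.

Obstacle 1 [(1,3) (9,5) (11,17) (8,23)]:
  edge (1,3)–(9,5): clear
  edge (9,5)–(11,17): crosses AB
  edge (11,17)–(8,23): clear
  edge (8,23)–(1,3): crosses AB
  → BLOCKED
Obstacle 2 [(13,22) (21,1) (23,14)]:
  edge (13,22)–(21,1): clear
  edge (21,1)–(23,14): clear
  edge (23,14)–(13,22): clear
  midpoint (9,7) outside
  → clear

BLOCKED by obstacle 1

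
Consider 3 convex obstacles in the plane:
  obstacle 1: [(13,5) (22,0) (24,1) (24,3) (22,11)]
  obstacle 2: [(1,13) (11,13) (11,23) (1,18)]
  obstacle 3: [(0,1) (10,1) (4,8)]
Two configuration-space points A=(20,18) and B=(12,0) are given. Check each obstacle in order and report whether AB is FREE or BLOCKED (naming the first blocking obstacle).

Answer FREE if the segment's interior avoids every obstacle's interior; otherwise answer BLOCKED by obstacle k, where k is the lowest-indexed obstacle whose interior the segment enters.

Obstacle 1 [(13,5) (22,0) (24,1) (24,3) (22,11)]:
  edge (13,5)–(22,0): crosses AB
  edge (22,0)–(24,1): clear
  edge (24,1)–(24,3): clear
  edge (24,3)–(22,11): clear
  edge (22,11)–(13,5): crosses AB
  → BLOCKED
Obstacle 2 [(1,13) (11,13) (11,23) (1,18)]:
  edge (1,13)–(11,13): clear
  edge (11,13)–(11,23): clear
  edge (11,23)–(1,18): clear
  edge (1,18)–(1,13): clear
  midpoint (16,9) outside
  → clear
Obstacle 3 [(0,1) (10,1) (4,8)]:
  edge (0,1)–(10,1): clear
  edge (10,1)–(4,8): clear
  edge (4,8)–(0,1): clear
  midpoint (16,9) outside
  → clear

BLOCKED by obstacle 1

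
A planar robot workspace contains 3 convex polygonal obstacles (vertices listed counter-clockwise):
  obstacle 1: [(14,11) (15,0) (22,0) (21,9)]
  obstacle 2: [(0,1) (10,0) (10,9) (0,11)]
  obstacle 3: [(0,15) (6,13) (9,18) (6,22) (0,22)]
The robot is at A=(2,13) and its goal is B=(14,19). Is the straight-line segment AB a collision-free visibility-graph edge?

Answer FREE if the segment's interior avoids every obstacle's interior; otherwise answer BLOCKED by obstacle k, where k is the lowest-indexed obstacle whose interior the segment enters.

BLOCKED by obstacle 3

Obstacle 1 [(14,11) (15,0) (22,0) (21,9)]:
  edge (14,11)–(15,0): clear
  edge (15,0)–(22,0): clear
  edge (22,0)–(21,9): clear
  edge (21,9)–(14,11): clear
  midpoint (8,16) outside
  → clear
Obstacle 2 [(0,1) (10,0) (10,9) (0,11)]:
  edge (0,1)–(10,0): clear
  edge (10,0)–(10,9): clear
  edge (10,9)–(0,11): clear
  edge (0,11)–(0,1): clear
  midpoint (8,16) outside
  → clear
Obstacle 3 [(0,15) (6,13) (9,18) (6,22) (0,22)]:
  edge (0,15)–(6,13): crosses AB
  edge (6,13)–(9,18): crosses AB
  edge (9,18)–(6,22): clear
  edge (6,22)–(0,22): clear
  edge (0,22)–(0,15): clear
  → BLOCKED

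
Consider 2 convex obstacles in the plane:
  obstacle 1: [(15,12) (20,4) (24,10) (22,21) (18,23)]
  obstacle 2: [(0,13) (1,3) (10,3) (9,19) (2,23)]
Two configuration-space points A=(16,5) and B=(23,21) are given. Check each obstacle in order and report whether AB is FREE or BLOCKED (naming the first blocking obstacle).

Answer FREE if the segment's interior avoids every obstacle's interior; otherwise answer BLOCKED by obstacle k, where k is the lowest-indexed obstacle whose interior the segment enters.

BLOCKED by obstacle 1

Obstacle 1 [(15,12) (20,4) (24,10) (22,21) (18,23)]:
  edge (15,12)–(20,4): crosses AB
  edge (20,4)–(24,10): clear
  edge (24,10)–(22,21): crosses AB
  edge (22,21)–(18,23): clear
  edge (18,23)–(15,12): clear
  → BLOCKED
Obstacle 2 [(0,13) (1,3) (10,3) (9,19) (2,23)]:
  edge (0,13)–(1,3): clear
  edge (1,3)–(10,3): clear
  edge (10,3)–(9,19): clear
  edge (9,19)–(2,23): clear
  edge (2,23)–(0,13): clear
  midpoint (39/2,13) outside
  → clear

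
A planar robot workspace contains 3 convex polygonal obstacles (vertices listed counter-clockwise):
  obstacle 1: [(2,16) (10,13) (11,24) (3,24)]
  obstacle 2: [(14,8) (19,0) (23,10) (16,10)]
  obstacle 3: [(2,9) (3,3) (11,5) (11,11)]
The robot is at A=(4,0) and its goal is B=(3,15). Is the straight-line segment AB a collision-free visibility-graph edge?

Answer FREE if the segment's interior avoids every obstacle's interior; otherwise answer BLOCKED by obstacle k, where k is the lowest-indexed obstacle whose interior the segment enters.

Obstacle 1 [(2,16) (10,13) (11,24) (3,24)]:
  edge (2,16)–(10,13): clear
  edge (10,13)–(11,24): clear
  edge (11,24)–(3,24): clear
  edge (3,24)–(2,16): clear
  midpoint (7/2,15/2) outside
  → clear
Obstacle 2 [(14,8) (19,0) (23,10) (16,10)]:
  edge (14,8)–(19,0): clear
  edge (19,0)–(23,10): clear
  edge (23,10)–(16,10): clear
  edge (16,10)–(14,8): clear
  midpoint (7/2,15/2) outside
  → clear
Obstacle 3 [(2,9) (3,3) (11,5) (11,11)]:
  edge (2,9)–(3,3): clear
  edge (3,3)–(11,5): crosses AB
  edge (11,5)–(11,11): clear
  edge (11,11)–(2,9): crosses AB
  → BLOCKED

BLOCKED by obstacle 3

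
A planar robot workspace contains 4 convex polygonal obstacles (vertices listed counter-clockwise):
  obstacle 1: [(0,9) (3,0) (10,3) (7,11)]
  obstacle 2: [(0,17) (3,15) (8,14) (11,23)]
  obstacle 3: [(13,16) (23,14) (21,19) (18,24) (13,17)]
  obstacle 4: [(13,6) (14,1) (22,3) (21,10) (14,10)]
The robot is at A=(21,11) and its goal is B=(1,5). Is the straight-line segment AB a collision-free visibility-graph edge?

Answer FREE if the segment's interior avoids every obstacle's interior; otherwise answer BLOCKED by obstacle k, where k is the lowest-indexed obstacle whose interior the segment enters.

Obstacle 1 [(0,9) (3,0) (10,3) (7,11)]:
  edge (0,9)–(3,0): crosses AB
  edge (3,0)–(10,3): clear
  edge (10,3)–(7,11): crosses AB
  edge (7,11)–(0,9): clear
  → BLOCKED
Obstacle 2 [(0,17) (3,15) (8,14) (11,23)]:
  edge (0,17)–(3,15): clear
  edge (3,15)–(8,14): clear
  edge (8,14)–(11,23): clear
  edge (11,23)–(0,17): clear
  midpoint (11,8) outside
  → clear
Obstacle 3 [(13,16) (23,14) (21,19) (18,24) (13,17)]:
  edge (13,16)–(23,14): clear
  edge (23,14)–(21,19): clear
  edge (21,19)–(18,24): clear
  edge (18,24)–(13,17): clear
  edge (13,17)–(13,16): clear
  midpoint (11,8) outside
  → clear
Obstacle 4 [(13,6) (14,1) (22,3) (21,10) (14,10)]:
  edge (13,6)–(14,1): clear
  edge (14,1)–(22,3): clear
  edge (22,3)–(21,10): clear
  edge (21,10)–(14,10): crosses AB
  edge (14,10)–(13,6): crosses AB
  → BLOCKED

BLOCKED by obstacle 1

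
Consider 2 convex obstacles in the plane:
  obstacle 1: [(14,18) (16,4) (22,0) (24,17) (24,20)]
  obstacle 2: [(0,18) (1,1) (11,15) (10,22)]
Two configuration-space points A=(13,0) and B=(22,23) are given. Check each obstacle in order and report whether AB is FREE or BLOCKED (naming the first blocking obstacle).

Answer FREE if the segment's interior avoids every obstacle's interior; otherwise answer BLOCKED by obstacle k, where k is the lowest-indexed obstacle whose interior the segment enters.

BLOCKED by obstacle 1

Obstacle 1 [(14,18) (16,4) (22,0) (24,17) (24,20)]:
  edge (14,18)–(16,4): crosses AB
  edge (16,4)–(22,0): clear
  edge (22,0)–(24,17): clear
  edge (24,17)–(24,20): clear
  edge (24,20)–(14,18): crosses AB
  → BLOCKED
Obstacle 2 [(0,18) (1,1) (11,15) (10,22)]:
  edge (0,18)–(1,1): clear
  edge (1,1)–(11,15): clear
  edge (11,15)–(10,22): clear
  edge (10,22)–(0,18): clear
  midpoint (35/2,23/2) outside
  → clear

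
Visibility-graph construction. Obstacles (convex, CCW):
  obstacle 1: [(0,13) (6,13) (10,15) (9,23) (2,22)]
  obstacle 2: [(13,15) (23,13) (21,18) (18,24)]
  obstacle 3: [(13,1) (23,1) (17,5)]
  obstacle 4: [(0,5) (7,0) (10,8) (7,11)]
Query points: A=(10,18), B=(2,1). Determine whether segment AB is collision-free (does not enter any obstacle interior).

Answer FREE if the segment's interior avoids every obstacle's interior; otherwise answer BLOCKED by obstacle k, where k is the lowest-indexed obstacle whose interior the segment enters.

BLOCKED by obstacle 1

Obstacle 1 [(0,13) (6,13) (10,15) (9,23) (2,22)]:
  edge (0,13)–(6,13): clear
  edge (6,13)–(10,15): crosses AB
  edge (10,15)–(9,23): crosses AB
  edge (9,23)–(2,22): clear
  edge (2,22)–(0,13): clear
  → BLOCKED
Obstacle 2 [(13,15) (23,13) (21,18) (18,24)]:
  edge (13,15)–(23,13): clear
  edge (23,13)–(21,18): clear
  edge (21,18)–(18,24): clear
  edge (18,24)–(13,15): clear
  midpoint (6,19/2) outside
  → clear
Obstacle 3 [(13,1) (23,1) (17,5)]:
  edge (13,1)–(23,1): clear
  edge (23,1)–(17,5): clear
  edge (17,5)–(13,1): clear
  midpoint (6,19/2) outside
  → clear
Obstacle 4 [(0,5) (7,0) (10,8) (7,11)]:
  edge (0,5)–(7,0): crosses AB
  edge (7,0)–(10,8): clear
  edge (10,8)–(7,11): clear
  edge (7,11)–(0,5): crosses AB
  → BLOCKED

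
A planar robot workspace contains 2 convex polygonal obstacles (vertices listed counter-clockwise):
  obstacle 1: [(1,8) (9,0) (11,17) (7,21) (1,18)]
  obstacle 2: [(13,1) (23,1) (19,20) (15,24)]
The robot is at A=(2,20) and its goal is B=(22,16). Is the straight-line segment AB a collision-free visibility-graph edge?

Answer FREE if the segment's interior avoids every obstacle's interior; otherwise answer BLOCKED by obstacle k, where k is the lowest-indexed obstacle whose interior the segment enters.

Obstacle 1 [(1,8) (9,0) (11,17) (7,21) (1,18)]:
  edge (1,8)–(9,0): clear
  edge (9,0)–(11,17): clear
  edge (11,17)–(7,21): crosses AB
  edge (7,21)–(1,18): crosses AB
  edge (1,18)–(1,8): clear
  → BLOCKED
Obstacle 2 [(13,1) (23,1) (19,20) (15,24)]:
  edge (13,1)–(23,1): clear
  edge (23,1)–(19,20): crosses AB
  edge (19,20)–(15,24): clear
  edge (15,24)–(13,1): crosses AB
  → BLOCKED

BLOCKED by obstacle 1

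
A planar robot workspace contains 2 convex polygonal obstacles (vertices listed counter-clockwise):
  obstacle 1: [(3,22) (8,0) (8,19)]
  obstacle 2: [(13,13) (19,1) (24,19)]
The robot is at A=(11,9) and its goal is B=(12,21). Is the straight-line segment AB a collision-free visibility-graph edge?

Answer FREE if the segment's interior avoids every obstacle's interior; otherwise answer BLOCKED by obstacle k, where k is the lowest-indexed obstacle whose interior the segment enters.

FREE

Obstacle 1 [(3,22) (8,0) (8,19)]:
  edge (3,22)–(8,0): clear
  edge (8,0)–(8,19): clear
  edge (8,19)–(3,22): clear
  midpoint (23/2,15) outside
  → clear
Obstacle 2 [(13,13) (19,1) (24,19)]:
  edge (13,13)–(19,1): clear
  edge (19,1)–(24,19): clear
  edge (24,19)–(13,13): clear
  midpoint (23/2,15) outside
  → clear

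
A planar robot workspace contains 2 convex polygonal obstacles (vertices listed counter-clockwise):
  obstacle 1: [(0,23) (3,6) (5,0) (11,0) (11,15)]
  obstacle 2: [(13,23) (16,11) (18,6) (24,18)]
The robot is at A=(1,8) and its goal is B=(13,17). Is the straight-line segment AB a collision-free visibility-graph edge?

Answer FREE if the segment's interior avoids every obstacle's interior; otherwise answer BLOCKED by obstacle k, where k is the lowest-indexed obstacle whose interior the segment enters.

BLOCKED by obstacle 1

Obstacle 1 [(0,23) (3,6) (5,0) (11,0) (11,15)]:
  edge (0,23)–(3,6): crosses AB
  edge (3,6)–(5,0): clear
  edge (5,0)–(11,0): clear
  edge (11,0)–(11,15): clear
  edge (11,15)–(0,23): crosses AB
  → BLOCKED
Obstacle 2 [(13,23) (16,11) (18,6) (24,18)]:
  edge (13,23)–(16,11): clear
  edge (16,11)–(18,6): clear
  edge (18,6)–(24,18): clear
  edge (24,18)–(13,23): clear
  midpoint (7,25/2) outside
  → clear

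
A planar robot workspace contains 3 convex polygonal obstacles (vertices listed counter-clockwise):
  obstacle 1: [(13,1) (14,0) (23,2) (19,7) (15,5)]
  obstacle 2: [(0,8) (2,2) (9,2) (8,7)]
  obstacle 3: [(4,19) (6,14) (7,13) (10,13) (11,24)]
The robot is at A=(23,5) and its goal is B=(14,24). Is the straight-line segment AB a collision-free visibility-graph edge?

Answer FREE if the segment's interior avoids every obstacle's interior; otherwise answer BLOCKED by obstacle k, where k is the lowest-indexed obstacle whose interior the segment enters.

Obstacle 1 [(13,1) (14,0) (23,2) (19,7) (15,5)]:
  edge (13,1)–(14,0): clear
  edge (14,0)–(23,2): clear
  edge (23,2)–(19,7): clear
  edge (19,7)–(15,5): clear
  edge (15,5)–(13,1): clear
  midpoint (37/2,29/2) outside
  → clear
Obstacle 2 [(0,8) (2,2) (9,2) (8,7)]:
  edge (0,8)–(2,2): clear
  edge (2,2)–(9,2): clear
  edge (9,2)–(8,7): clear
  edge (8,7)–(0,8): clear
  midpoint (37/2,29/2) outside
  → clear
Obstacle 3 [(4,19) (6,14) (7,13) (10,13) (11,24)]:
  edge (4,19)–(6,14): clear
  edge (6,14)–(7,13): clear
  edge (7,13)–(10,13): clear
  edge (10,13)–(11,24): clear
  edge (11,24)–(4,19): clear
  midpoint (37/2,29/2) outside
  → clear

FREE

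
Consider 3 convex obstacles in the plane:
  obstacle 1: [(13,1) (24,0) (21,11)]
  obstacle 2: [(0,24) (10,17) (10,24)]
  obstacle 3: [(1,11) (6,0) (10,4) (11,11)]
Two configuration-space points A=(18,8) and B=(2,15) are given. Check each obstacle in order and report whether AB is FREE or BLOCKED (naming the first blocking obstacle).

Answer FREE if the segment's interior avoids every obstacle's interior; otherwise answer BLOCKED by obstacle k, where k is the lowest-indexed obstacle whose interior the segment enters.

FREE

Obstacle 1 [(13,1) (24,0) (21,11)]:
  edge (13,1)–(24,0): clear
  edge (24,0)–(21,11): clear
  edge (21,11)–(13,1): clear
  midpoint (10,23/2) outside
  → clear
Obstacle 2 [(0,24) (10,17) (10,24)]:
  edge (0,24)–(10,17): clear
  edge (10,17)–(10,24): clear
  edge (10,24)–(0,24): clear
  midpoint (10,23/2) outside
  → clear
Obstacle 3 [(1,11) (6,0) (10,4) (11,11)]:
  edge (1,11)–(6,0): clear
  edge (6,0)–(10,4): clear
  edge (10,4)–(11,11): clear
  edge (11,11)–(1,11): clear
  midpoint (10,23/2) outside
  → clear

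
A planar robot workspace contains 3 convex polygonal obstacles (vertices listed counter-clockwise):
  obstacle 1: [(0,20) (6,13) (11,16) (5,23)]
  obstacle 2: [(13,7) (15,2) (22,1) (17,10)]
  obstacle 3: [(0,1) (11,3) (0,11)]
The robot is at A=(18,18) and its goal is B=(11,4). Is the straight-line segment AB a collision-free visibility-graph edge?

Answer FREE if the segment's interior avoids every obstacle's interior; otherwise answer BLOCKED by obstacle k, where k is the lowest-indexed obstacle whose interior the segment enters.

FREE

Obstacle 1 [(0,20) (6,13) (11,16) (5,23)]:
  edge (0,20)–(6,13): clear
  edge (6,13)–(11,16): clear
  edge (11,16)–(5,23): clear
  edge (5,23)–(0,20): clear
  midpoint (29/2,11) outside
  → clear
Obstacle 2 [(13,7) (15,2) (22,1) (17,10)]:
  edge (13,7)–(15,2): clear
  edge (15,2)–(22,1): clear
  edge (22,1)–(17,10): clear
  edge (17,10)–(13,7): clear
  midpoint (29/2,11) outside
  → clear
Obstacle 3 [(0,1) (11,3) (0,11)]:
  edge (0,1)–(11,3): clear
  edge (11,3)–(0,11): clear
  edge (0,11)–(0,1): clear
  midpoint (29/2,11) outside
  → clear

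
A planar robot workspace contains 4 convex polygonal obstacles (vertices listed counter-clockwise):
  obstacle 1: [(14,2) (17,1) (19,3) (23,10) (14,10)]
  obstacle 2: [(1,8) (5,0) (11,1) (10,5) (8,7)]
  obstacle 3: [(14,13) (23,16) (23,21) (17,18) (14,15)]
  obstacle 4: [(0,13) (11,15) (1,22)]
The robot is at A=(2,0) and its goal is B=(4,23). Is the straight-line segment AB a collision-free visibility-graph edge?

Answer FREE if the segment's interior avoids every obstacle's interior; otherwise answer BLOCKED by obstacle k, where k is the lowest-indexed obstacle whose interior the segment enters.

Obstacle 1 [(14,2) (17,1) (19,3) (23,10) (14,10)]:
  edge (14,2)–(17,1): clear
  edge (17,1)–(19,3): clear
  edge (19,3)–(23,10): clear
  edge (23,10)–(14,10): clear
  edge (14,10)–(14,2): clear
  midpoint (3,23/2) outside
  → clear
Obstacle 2 [(1,8) (5,0) (11,1) (10,5) (8,7)]:
  edge (1,8)–(5,0): crosses AB
  edge (5,0)–(11,1): clear
  edge (11,1)–(10,5): clear
  edge (10,5)–(8,7): clear
  edge (8,7)–(1,8): crosses AB
  → BLOCKED
Obstacle 3 [(14,13) (23,16) (23,21) (17,18) (14,15)]:
  edge (14,13)–(23,16): clear
  edge (23,16)–(23,21): clear
  edge (23,21)–(17,18): clear
  edge (17,18)–(14,15): clear
  edge (14,15)–(14,13): clear
  midpoint (3,23/2) outside
  → clear
Obstacle 4 [(0,13) (11,15) (1,22)]:
  edge (0,13)–(11,15): crosses AB
  edge (11,15)–(1,22): crosses AB
  edge (1,22)–(0,13): clear
  → BLOCKED

BLOCKED by obstacle 2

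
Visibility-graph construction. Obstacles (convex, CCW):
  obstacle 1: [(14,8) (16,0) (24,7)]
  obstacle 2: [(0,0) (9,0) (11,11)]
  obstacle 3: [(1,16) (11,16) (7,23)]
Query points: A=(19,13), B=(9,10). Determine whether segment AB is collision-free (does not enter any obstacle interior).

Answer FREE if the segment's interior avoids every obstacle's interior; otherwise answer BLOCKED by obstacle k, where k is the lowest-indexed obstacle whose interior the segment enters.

Obstacle 1 [(14,8) (16,0) (24,7)]:
  edge (14,8)–(16,0): clear
  edge (16,0)–(24,7): clear
  edge (24,7)–(14,8): clear
  midpoint (14,23/2) outside
  → clear
Obstacle 2 [(0,0) (9,0) (11,11)]:
  edge (0,0)–(9,0): clear
  edge (9,0)–(11,11): crosses AB
  edge (11,11)–(0,0): crosses AB
  → BLOCKED
Obstacle 3 [(1,16) (11,16) (7,23)]:
  edge (1,16)–(11,16): clear
  edge (11,16)–(7,23): clear
  edge (7,23)–(1,16): clear
  midpoint (14,23/2) outside
  → clear

BLOCKED by obstacle 2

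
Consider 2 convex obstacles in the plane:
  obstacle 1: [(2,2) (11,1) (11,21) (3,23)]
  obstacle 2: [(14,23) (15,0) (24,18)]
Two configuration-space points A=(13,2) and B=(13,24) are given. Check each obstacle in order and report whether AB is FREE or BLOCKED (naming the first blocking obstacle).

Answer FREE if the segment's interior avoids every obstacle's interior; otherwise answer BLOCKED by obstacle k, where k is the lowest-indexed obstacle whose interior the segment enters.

FREE

Obstacle 1 [(2,2) (11,1) (11,21) (3,23)]:
  edge (2,2)–(11,1): clear
  edge (11,1)–(11,21): clear
  edge (11,21)–(3,23): clear
  edge (3,23)–(2,2): clear
  midpoint (13,13) outside
  → clear
Obstacle 2 [(14,23) (15,0) (24,18)]:
  edge (14,23)–(15,0): clear
  edge (15,0)–(24,18): clear
  edge (24,18)–(14,23): clear
  midpoint (13,13) outside
  → clear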